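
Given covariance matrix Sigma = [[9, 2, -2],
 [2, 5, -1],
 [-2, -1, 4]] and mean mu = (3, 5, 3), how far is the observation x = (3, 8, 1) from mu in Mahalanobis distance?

Step 1 — centre the observation: (x - mu) = (0, 3, -2).

Step 2 — invert Sigma (cofactor / det for 3×3, or solve directly):
  Sigma^{-1} = [[0.1329, -0.042, 0.0559],
 [-0.042, 0.2238, 0.035],
 [0.0559, 0.035, 0.2867]].

Step 3 — form the quadratic (x - mu)^T · Sigma^{-1} · (x - mu):
  Sigma^{-1} · (x - mu) = (-0.2378, 0.6014, -0.4685).
  (x - mu)^T · [Sigma^{-1} · (x - mu)] = (0)·(-0.2378) + (3)·(0.6014) + (-2)·(-0.4685) = 2.7413.

Step 4 — take square root: d = √(2.7413) ≈ 1.6557.

d(x, mu) = √(2.7413) ≈ 1.6557


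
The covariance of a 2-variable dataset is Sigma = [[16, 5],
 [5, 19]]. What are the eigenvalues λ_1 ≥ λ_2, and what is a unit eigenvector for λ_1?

Step 1 — characteristic polynomial of 2×2 Sigma:
  det(Sigma - λI) = λ² - trace · λ + det = 0.
  trace = 16 + 19 = 35, det = 16·19 - (5)² = 279.
Step 2 — discriminant:
  Δ = trace² - 4·det = 1225 - 1116 = 109.
Step 3 — eigenvalues:
  λ = (trace ± √Δ)/2 = (35 ± 10.4403)/2,
  λ_1 = 22.7202,  λ_2 = 12.2798.

Step 4 — unit eigenvector for λ_1: solve (Sigma - λ_1 I)v = 0. First row:
  (16 - 22.7202)·v_x + (5)·v_y = 0, i.e. (-6.7202)·v_x + (5)·v_y = 0,
  so v ∝ (b, λ_1 - a) = (5, 6.7202) = u.
  ||u|| = √((5)² + (6.7202)²) = √(70.1605) ≈ 8.3762,
  v_1 = u/||u|| ≈ (0.5969, 0.8023) (||v_1|| = 1).

λ_1 = 22.7202,  λ_2 = 12.2798;  v_1 ≈ (0.5969, 0.8023)


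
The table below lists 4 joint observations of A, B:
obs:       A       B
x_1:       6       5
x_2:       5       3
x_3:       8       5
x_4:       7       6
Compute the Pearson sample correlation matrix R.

Step 1 — column means:
  mean(A) = (6 + 5 + 8 + 7) / 4 = 26/4 = 6.5
  mean(B) = (5 + 3 + 5 + 6) / 4 = 19/4 = 4.75

Step 2 — sample variances and covariances s[i,j] = (1/(n-1)) · Σ_k (x_{k,i} - mean_i) · (x_{k,j} - mean_j), with n-1 = 3:
  s[A,A] = ((-0.5)·(-0.5) + (-1.5)·(-1.5) + (1.5)·(1.5) + (0.5)·(0.5)) / 3 = 5/3 = 1.6667
  s[A,B] = ((-0.5)·(0.25) + (-1.5)·(-1.75) + (1.5)·(0.25) + (0.5)·(1.25)) / 3 = 3.5/3 = 1.1667
  s[B,B] = ((0.25)·(0.25) + (-1.75)·(-1.75) + (0.25)·(0.25) + (1.25)·(1.25)) / 3 = 4.75/3 = 1.5833
  Sample standard deviations s_i = √(s[i,i]):
  s(A) = √(1.6667) = 1.291
  s(B) = √(1.5833) = 1.2583

Step 3 — r_{ij} = s_{ij} / (s_i · s_j):
  r[A,A] = 1 (diagonal).
  r[A,B] = 1.1667 / (1.291 · 1.2583) = 1.1667 / 1.6245 = 0.7182
  r[B,B] = 1 (diagonal).

R is symmetric with unit diagonal. Assembling:

R = [[1, 0.7182],
 [0.7182, 1]]


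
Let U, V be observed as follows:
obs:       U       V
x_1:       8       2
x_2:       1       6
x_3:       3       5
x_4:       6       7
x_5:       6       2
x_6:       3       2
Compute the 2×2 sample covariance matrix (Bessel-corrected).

Step 1 — column means:
  mean(U) = (8 + 1 + 3 + 6 + 6 + 3) / 6 = 27/6 = 4.5
  mean(V) = (2 + 6 + 5 + 7 + 2 + 2) / 6 = 24/6 = 4

Step 2 — sample covariance S[i,j] = (1/(n-1)) · Σ_k (x_{k,i} - mean_i) · (x_{k,j} - mean_j), with n-1 = 5.
  S[U,U] = ((3.5)·(3.5) + (-3.5)·(-3.5) + (-1.5)·(-1.5) + (1.5)·(1.5) + (1.5)·(1.5) + (-1.5)·(-1.5)) / 5 = 33.5/5 = 6.7
  S[U,V] = ((3.5)·(-2) + (-3.5)·(2) + (-1.5)·(1) + (1.5)·(3) + (1.5)·(-2) + (-1.5)·(-2)) / 5 = -11/5 = -2.2
  S[V,V] = ((-2)·(-2) + (2)·(2) + (1)·(1) + (3)·(3) + (-2)·(-2) + (-2)·(-2)) / 5 = 26/5 = 5.2

S is symmetric (S[j,i] = S[i,j]). Assembling:

S = [[6.7, -2.2],
 [-2.2, 5.2]]


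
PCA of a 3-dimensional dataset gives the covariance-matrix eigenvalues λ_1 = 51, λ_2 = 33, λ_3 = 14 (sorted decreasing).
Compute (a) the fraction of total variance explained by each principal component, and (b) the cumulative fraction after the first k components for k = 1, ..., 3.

Step 1 — total variance = trace(Sigma) = Σ λ_i = 51 + 33 + 14 = 98.

Step 2 — fraction explained by component i = λ_i / Σ λ:
  PC1: 51/98 = 0.5204
  PC2: 33/98 = 0.3367
  PC3: 14/98 = 0.1429

Step 3 — cumulative fraction after k components = (λ_1 + ... + λ_k) / Σ λ:
  k = 1: 51/98 = 0.5204
  k = 2: (51 + 33)/98 = 84/98 = 0.8571
  k = 3: (51 + 33 + 14)/98 = 98/98 = 1

Summary (fraction, with percent):

explained: PC1 0.5204 (52.04%), PC2 0.3367 (33.67%), PC3 0.1429 (14.29%);  cumulative: 0.5204, 0.8571, 1


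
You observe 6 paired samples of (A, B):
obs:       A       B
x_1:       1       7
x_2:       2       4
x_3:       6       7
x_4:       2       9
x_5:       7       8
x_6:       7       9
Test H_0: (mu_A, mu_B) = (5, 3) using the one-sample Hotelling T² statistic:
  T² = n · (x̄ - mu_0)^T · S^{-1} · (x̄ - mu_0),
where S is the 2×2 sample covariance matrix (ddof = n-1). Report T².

Step 1 — sample mean vector:
  mean(A) = (1 + 2 + 6 + 2 + 7 + 7) / 6 = 25/6 = 4.1667
  mean(B) = (7 + 4 + 7 + 9 + 8 + 9) / 6 = 44/6 = 7.3333
  x̄ = (4.1667, 7.3333),  deviation x̄ - mu_0 = (4.1667, 7.3333) - (5, 3) = (-0.8333, 4.3333).

Step 2 — sample covariance matrix, S[i,j] = (1/(n-1)) · Σ_k (x_{k,i} - mean_i) · (x_{k,j} - mean_j), divisor n-1 = 5:
  S[A,A] = ((-3.1667)·(-3.1667) + (-2.1667)·(-2.1667) + (1.8333)·(1.8333) + (-2.1667)·(-2.1667) + (2.8333)·(2.8333) + (2.8333)·(2.8333)) / 5 = 38.8333/5 = 7.7667
  S[A,B] = ((-3.1667)·(-0.3333) + (-2.1667)·(-3.3333) + (1.8333)·(-0.3333) + (-2.1667)·(1.6667) + (2.8333)·(0.6667) + (2.8333)·(1.6667)) / 5 = 10.6667/5 = 2.1333
  S[B,B] = ((-0.3333)·(-0.3333) + (-3.3333)·(-3.3333) + (-0.3333)·(-0.3333) + (1.6667)·(1.6667) + (0.6667)·(0.6667) + (1.6667)·(1.6667)) / 5 = 17.3333/5 = 3.4667
  S = [[7.7667, 2.1333],
 [2.1333, 3.4667]].

Step 3 — invert S. det(S) = 7.7667·3.4667 - (2.1333)² = 22.3733.
  S^{-1} = (1/det) · [[d, -b], [-b, a]] = [[0.1549, -0.0954],
 [-0.0954, 0.3471]].

Step 4 — quadratic form (x̄ - mu_0)^T · S^{-1} · (x̄ - mu_0):
  S^{-1} · (x̄ - mu_0) = (-0.5423, 1.5837),
  (x̄ - mu_0)^T · [...] = (-0.8333)·(-0.5423) + (4.3333)·(1.5837) = 7.3148.

Step 5 — scale by n: T² = 6 · 7.3148 = 43.8886.

T² ≈ 43.8886


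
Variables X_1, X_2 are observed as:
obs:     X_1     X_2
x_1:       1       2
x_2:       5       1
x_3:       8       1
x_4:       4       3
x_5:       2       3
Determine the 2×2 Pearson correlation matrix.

Step 1 — column means:
  mean(X_1) = (1 + 5 + 8 + 4 + 2) / 5 = 20/5 = 4
  mean(X_2) = (2 + 1 + 1 + 3 + 3) / 5 = 10/5 = 2

Step 2 — sample variances and covariances s[i,j] = (1/(n-1)) · Σ_k (x_{k,i} - mean_i) · (x_{k,j} - mean_j), with n-1 = 4:
  s[X_1,X_1] = ((-3)·(-3) + (1)·(1) + (4)·(4) + (0)·(0) + (-2)·(-2)) / 4 = 30/4 = 7.5
  s[X_1,X_2] = ((-3)·(0) + (1)·(-1) + (4)·(-1) + (0)·(1) + (-2)·(1)) / 4 = -7/4 = -1.75
  s[X_2,X_2] = ((0)·(0) + (-1)·(-1) + (-1)·(-1) + (1)·(1) + (1)·(1)) / 4 = 4/4 = 1
  Sample standard deviations s_i = √(s[i,i]):
  s(X_1) = √(7.5) = 2.7386
  s(X_2) = √(1) = 1

Step 3 — r_{ij} = s_{ij} / (s_i · s_j):
  r[X_1,X_1] = 1 (diagonal).
  r[X_1,X_2] = -1.75 / (2.7386 · 1) = -1.75 / 2.7386 = -0.639
  r[X_2,X_2] = 1 (diagonal).

R is symmetric with unit diagonal. Assembling:

R = [[1, -0.639],
 [-0.639, 1]]


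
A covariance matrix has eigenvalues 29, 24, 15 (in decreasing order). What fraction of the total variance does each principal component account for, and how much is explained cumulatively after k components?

Step 1 — total variance = trace(Sigma) = Σ λ_i = 29 + 24 + 15 = 68.

Step 2 — fraction explained by component i = λ_i / Σ λ:
  PC1: 29/68 = 0.4265
  PC2: 24/68 = 0.3529
  PC3: 15/68 = 0.2206

Step 3 — cumulative fraction after k components = (λ_1 + ... + λ_k) / Σ λ:
  k = 1: 29/68 = 0.4265
  k = 2: (29 + 24)/68 = 53/68 = 0.7794
  k = 3: (29 + 24 + 15)/68 = 68/68 = 1

Summary (fraction, with percent):

explained: PC1 0.4265 (42.65%), PC2 0.3529 (35.29%), PC3 0.2206 (22.06%);  cumulative: 0.4265, 0.7794, 1


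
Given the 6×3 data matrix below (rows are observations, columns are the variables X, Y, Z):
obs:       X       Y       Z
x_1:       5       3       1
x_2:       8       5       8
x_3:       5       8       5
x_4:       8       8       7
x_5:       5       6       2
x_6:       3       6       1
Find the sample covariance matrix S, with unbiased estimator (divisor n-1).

Step 1 — column means:
  mean(X) = (5 + 8 + 5 + 8 + 5 + 3) / 6 = 34/6 = 5.6667
  mean(Y) = (3 + 5 + 8 + 8 + 6 + 6) / 6 = 36/6 = 6
  mean(Z) = (1 + 8 + 5 + 7 + 2 + 1) / 6 = 24/6 = 4

Step 2 — sample covariance S[i,j] = (1/(n-1)) · Σ_k (x_{k,i} - mean_i) · (x_{k,j} - mean_j), with n-1 = 5.
  S[X,X] = ((-0.6667)·(-0.6667) + (2.3333)·(2.3333) + (-0.6667)·(-0.6667) + (2.3333)·(2.3333) + (-0.6667)·(-0.6667) + (-2.6667)·(-2.6667)) / 5 = 19.3333/5 = 3.8667
  S[X,Y] = ((-0.6667)·(-3) + (2.3333)·(-1) + (-0.6667)·(2) + (2.3333)·(2) + (-0.6667)·(0) + (-2.6667)·(0)) / 5 = 3/5 = 0.6
  S[X,Z] = ((-0.6667)·(-3) + (2.3333)·(4) + (-0.6667)·(1) + (2.3333)·(3) + (-0.6667)·(-2) + (-2.6667)·(-3)) / 5 = 27/5 = 5.4
  S[Y,Y] = ((-3)·(-3) + (-1)·(-1) + (2)·(2) + (2)·(2) + (0)·(0) + (0)·(0)) / 5 = 18/5 = 3.6
  S[Y,Z] = ((-3)·(-3) + (-1)·(4) + (2)·(1) + (2)·(3) + (0)·(-2) + (0)·(-3)) / 5 = 13/5 = 2.6
  S[Z,Z] = ((-3)·(-3) + (4)·(4) + (1)·(1) + (3)·(3) + (-2)·(-2) + (-3)·(-3)) / 5 = 48/5 = 9.6

S is symmetric (S[j,i] = S[i,j]). Assembling:

S = [[3.8667, 0.6, 5.4],
 [0.6, 3.6, 2.6],
 [5.4, 2.6, 9.6]]


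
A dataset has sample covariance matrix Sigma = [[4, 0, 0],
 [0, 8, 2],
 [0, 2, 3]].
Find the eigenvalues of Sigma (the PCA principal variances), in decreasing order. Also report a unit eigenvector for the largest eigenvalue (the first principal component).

Step 1 — characteristic polynomial p(λ) = det(λI - Sigma) = λ³ - tr·λ² + c_1·λ - det, where tr = trace, c_1 = sum of the principal 2×2 minors, det = det(Sigma):
  tr = 4 + 8 + 3 = 15,
  c_1 = (4·8 - (0)²) + (4·3 - (0)²) + (8·3 - (2)²) = 32 + 12 + 20 = 64,
  det = 4·(8·3 - (2)²) - (0)·((0)·3 - (2)·(0)) + (0)·((0)·(2) - 8·(0)) = 4·(20) - (0)·(0) + (0)·(0) = 80.
  So p(λ) = λ³ - 15λ² + 64λ - 80.
Step 2 — look for an integer root (rational root theorem: any rational root is an integer divisor of 80). Testing λ = 4:
  p(4) = 64 - 240 + 256 - 80 = 0  ✓
  Dividing out (λ - 4): p(λ) = (λ - 4)(λ² - 11λ + 20).
Step 3 — remaining eigenvalues from the quadratic λ² - 11λ + 20 = 0:
  Δ = 11² - 4·20 = 121 - 80 = 41,  λ = (11 ± √41)/2 = (11 ± 6.4031)/2 ≈ 8.7016 or 2.2984.
  Sorted: λ_1 = 8.7016,  λ_2 = 4,  λ_3 = 2.2984  (check: sum = 15 = tr ✓).

Step 4 — unit eigenvector for λ_1 ≈ 8.7016: v spans the null space of (Sigma - λ_1 I), whose rows are
  r_1 = (-4.7016, 0, 0),  r_2 = (0, -0.7016, 2),  r_3 = (0, 2, -5.7016).
  v is orthogonal to every row, so take v ∝ r_1 × r_2 = ((0)·(2) - (0)·(-0.7016), (0)·(0) - (-4.7016)·(2), (-4.7016)·(-0.7016) - (0)·(0)) ≈ (0, 9.4031, 3.2984).
  Let u = (0, 9.4031, 3.2984).
  ||u|| = √((0)² + (9.4031)² + (3.2984)²) = √(99.2984) ≈ 9.9649,  v_1 = u/||u|| ≈ (0, 0.9436, 0.331) (||v_1|| = 1).

λ_1 = 8.7016,  λ_2 = 4,  λ_3 = 2.2984;  v_1 ≈ (0, 0.9436, 0.331)


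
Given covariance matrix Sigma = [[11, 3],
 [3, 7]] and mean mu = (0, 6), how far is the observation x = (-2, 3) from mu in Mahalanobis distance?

Step 1 — centre the observation: (x - mu) = (-2, -3).

Step 2 — invert Sigma. det(Sigma) = 11·7 - (3)² = 68.
  Sigma^{-1} = (1/det) · [[d, -b], [-b, a]] = [[0.1029, -0.0441],
 [-0.0441, 0.1618]].

Step 3 — form the quadratic (x - mu)^T · Sigma^{-1} · (x - mu):
  Sigma^{-1} · (x - mu) = (-0.0735, -0.3971).
  (x - mu)^T · [Sigma^{-1} · (x - mu)] = (-2)·(-0.0735) + (-3)·(-0.3971) = 1.3382.

Step 4 — take square root: d = √(1.3382) ≈ 1.1568.

d(x, mu) = √(1.3382) ≈ 1.1568


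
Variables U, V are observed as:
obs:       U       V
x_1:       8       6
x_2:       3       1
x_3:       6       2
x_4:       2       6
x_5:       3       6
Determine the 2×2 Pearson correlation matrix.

Step 1 — column means:
  mean(U) = (8 + 3 + 6 + 2 + 3) / 5 = 22/5 = 4.4
  mean(V) = (6 + 1 + 2 + 6 + 6) / 5 = 21/5 = 4.2

Step 2 — sample variances and covariances s[i,j] = (1/(n-1)) · Σ_k (x_{k,i} - mean_i) · (x_{k,j} - mean_j), with n-1 = 4:
  s[U,U] = ((3.6)·(3.6) + (-1.4)·(-1.4) + (1.6)·(1.6) + (-2.4)·(-2.4) + (-1.4)·(-1.4)) / 4 = 25.2/4 = 6.3
  s[U,V] = ((3.6)·(1.8) + (-1.4)·(-3.2) + (1.6)·(-2.2) + (-2.4)·(1.8) + (-1.4)·(1.8)) / 4 = 0.6/4 = 0.15
  s[V,V] = ((1.8)·(1.8) + (-3.2)·(-3.2) + (-2.2)·(-2.2) + (1.8)·(1.8) + (1.8)·(1.8)) / 4 = 24.8/4 = 6.2
  Sample standard deviations s_i = √(s[i,i]):
  s(U) = √(6.3) = 2.51
  s(V) = √(6.2) = 2.49

Step 3 — r_{ij} = s_{ij} / (s_i · s_j):
  r[U,U] = 1 (diagonal).
  r[U,V] = 0.15 / (2.51 · 2.49) = 0.15 / 6.2498 = 0.024
  r[V,V] = 1 (diagonal).

R is symmetric with unit diagonal. Assembling:

R = [[1, 0.024],
 [0.024, 1]]


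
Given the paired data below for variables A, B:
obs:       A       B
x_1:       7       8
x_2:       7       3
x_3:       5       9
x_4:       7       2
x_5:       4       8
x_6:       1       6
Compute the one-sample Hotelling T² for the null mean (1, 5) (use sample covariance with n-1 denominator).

Step 1 — sample mean vector:
  mean(A) = (7 + 7 + 5 + 7 + 4 + 1) / 6 = 31/6 = 5.1667
  mean(B) = (8 + 3 + 9 + 2 + 8 + 6) / 6 = 36/6 = 6
  x̄ = (5.1667, 6),  deviation x̄ - mu_0 = (5.1667, 6) - (1, 5) = (4.1667, 1).

Step 2 — sample covariance matrix, S[i,j] = (1/(n-1)) · Σ_k (x_{k,i} - mean_i) · (x_{k,j} - mean_j), divisor n-1 = 5:
  S[A,A] = ((1.8333)·(1.8333) + (1.8333)·(1.8333) + (-0.1667)·(-0.1667) + (1.8333)·(1.8333) + (-1.1667)·(-1.1667) + (-4.1667)·(-4.1667)) / 5 = 28.8333/5 = 5.7667
  S[A,B] = ((1.8333)·(2) + (1.8333)·(-3) + (-0.1667)·(3) + (1.8333)·(-4) + (-1.1667)·(2) + (-4.1667)·(0)) / 5 = -12/5 = -2.4
  S[B,B] = ((2)·(2) + (-3)·(-3) + (3)·(3) + (-4)·(-4) + (2)·(2) + (0)·(0)) / 5 = 42/5 = 8.4
  S = [[5.7667, -2.4],
 [-2.4, 8.4]].

Step 3 — invert S. det(S) = 5.7667·8.4 - (-2.4)² = 42.68.
  S^{-1} = (1/det) · [[d, -b], [-b, a]] = [[0.1968, 0.0562],
 [0.0562, 0.1351]].

Step 4 — quadratic form (x̄ - mu_0)^T · S^{-1} · (x̄ - mu_0):
  S^{-1} · (x̄ - mu_0) = (0.8763, 0.3694),
  (x̄ - mu_0)^T · [...] = (4.1667)·(0.8763) + (1)·(0.3694) = 4.0206.

Step 5 — scale by n: T² = 6 · 4.0206 = 24.1237.

T² ≈ 24.1237


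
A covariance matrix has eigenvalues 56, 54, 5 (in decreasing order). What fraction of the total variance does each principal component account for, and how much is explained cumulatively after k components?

Step 1 — total variance = trace(Sigma) = Σ λ_i = 56 + 54 + 5 = 115.

Step 2 — fraction explained by component i = λ_i / Σ λ:
  PC1: 56/115 = 0.487
  PC2: 54/115 = 0.4696
  PC3: 5/115 = 0.0435

Step 3 — cumulative fraction after k components = (λ_1 + ... + λ_k) / Σ λ:
  k = 1: 56/115 = 0.487
  k = 2: (56 + 54)/115 = 110/115 = 0.9565
  k = 3: (56 + 54 + 5)/115 = 115/115 = 1

Summary (fraction, with percent):

explained: PC1 0.487 (48.7%), PC2 0.4696 (46.96%), PC3 0.0435 (4.35%);  cumulative: 0.487, 0.9565, 1


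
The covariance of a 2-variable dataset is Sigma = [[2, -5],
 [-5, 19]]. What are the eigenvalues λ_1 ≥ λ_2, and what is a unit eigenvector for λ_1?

Step 1 — characteristic polynomial of 2×2 Sigma:
  det(Sigma - λI) = λ² - trace · λ + det = 0.
  trace = 2 + 19 = 21, det = 2·19 - (-5)² = 13.
Step 2 — discriminant:
  Δ = trace² - 4·det = 441 - 52 = 389.
Step 3 — eigenvalues:
  λ = (trace ± √Δ)/2 = (21 ± 19.7231)/2,
  λ_1 = 20.3615,  λ_2 = 0.6385.

Step 4 — unit eigenvector for λ_1: solve (Sigma - λ_1 I)v = 0. First row:
  (2 - 20.3615)·v_x + (-5)·v_y = 0, i.e. (-18.3615)·v_x + (-5)·v_y = 0,
  so v ∝ (b, λ_1 - a) = (-5, 18.3615); multiply by -1 so the first entry is positive: u = (5, -18.3615).
  ||u|| = √((5)² + (-18.3615)²) = √(362.1462) ≈ 19.0301,
  v_1 = u/||u|| ≈ (0.2627, -0.9649) (||v_1|| = 1).

λ_1 = 20.3615,  λ_2 = 0.6385;  v_1 ≈ (0.2627, -0.9649)


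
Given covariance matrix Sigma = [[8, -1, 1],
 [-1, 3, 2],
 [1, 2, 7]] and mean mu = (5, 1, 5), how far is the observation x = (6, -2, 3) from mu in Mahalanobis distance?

Step 1 — centre the observation: (x - mu) = (1, -3, -2).

Step 2 — invert Sigma (cofactor / det for 3×3, or solve directly):
  Sigma^{-1} = [[0.1393, 0.0738, -0.041],
 [0.0738, 0.4508, -0.1393],
 [-0.041, -0.1393, 0.1885]].

Step 3 — form the quadratic (x - mu)^T · Sigma^{-1} · (x - mu):
  Sigma^{-1} · (x - mu) = (0, -1, 0).
  (x - mu)^T · [Sigma^{-1} · (x - mu)] = (1)·(0) + (-3)·(-1) + (-2)·(0) = 3.

Step 4 — take square root: d = √(3) ≈ 1.7321.

d(x, mu) = √(3) ≈ 1.7321


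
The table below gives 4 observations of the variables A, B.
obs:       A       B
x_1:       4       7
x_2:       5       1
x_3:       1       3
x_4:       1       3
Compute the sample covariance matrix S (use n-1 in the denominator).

Step 1 — column means:
  mean(A) = (4 + 5 + 1 + 1) / 4 = 11/4 = 2.75
  mean(B) = (7 + 1 + 3 + 3) / 4 = 14/4 = 3.5

Step 2 — sample covariance S[i,j] = (1/(n-1)) · Σ_k (x_{k,i} - mean_i) · (x_{k,j} - mean_j), with n-1 = 3.
  S[A,A] = ((1.25)·(1.25) + (2.25)·(2.25) + (-1.75)·(-1.75) + (-1.75)·(-1.75)) / 3 = 12.75/3 = 4.25
  S[A,B] = ((1.25)·(3.5) + (2.25)·(-2.5) + (-1.75)·(-0.5) + (-1.75)·(-0.5)) / 3 = 0.5/3 = 0.1667
  S[B,B] = ((3.5)·(3.5) + (-2.5)·(-2.5) + (-0.5)·(-0.5) + (-0.5)·(-0.5)) / 3 = 19/3 = 6.3333

S is symmetric (S[j,i] = S[i,j]). Assembling:

S = [[4.25, 0.1667],
 [0.1667, 6.3333]]


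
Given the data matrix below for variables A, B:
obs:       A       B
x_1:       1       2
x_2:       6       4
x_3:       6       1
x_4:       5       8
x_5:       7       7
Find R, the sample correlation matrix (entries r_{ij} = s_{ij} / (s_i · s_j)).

Step 1 — column means:
  mean(A) = (1 + 6 + 6 + 5 + 7) / 5 = 25/5 = 5
  mean(B) = (2 + 4 + 1 + 8 + 7) / 5 = 22/5 = 4.4

Step 2 — sample variances and covariances s[i,j] = (1/(n-1)) · Σ_k (x_{k,i} - mean_i) · (x_{k,j} - mean_j), with n-1 = 4:
  s[A,A] = ((-4)·(-4) + (1)·(1) + (1)·(1) + (0)·(0) + (2)·(2)) / 4 = 22/4 = 5.5
  s[A,B] = ((-4)·(-2.4) + (1)·(-0.4) + (1)·(-3.4) + (0)·(3.6) + (2)·(2.6)) / 4 = 11/4 = 2.75
  s[B,B] = ((-2.4)·(-2.4) + (-0.4)·(-0.4) + (-3.4)·(-3.4) + (3.6)·(3.6) + (2.6)·(2.6)) / 4 = 37.2/4 = 9.3
  Sample standard deviations s_i = √(s[i,i]):
  s(A) = √(5.5) = 2.3452
  s(B) = √(9.3) = 3.0496

Step 3 — r_{ij} = s_{ij} / (s_i · s_j):
  r[A,A] = 1 (diagonal).
  r[A,B] = 2.75 / (2.3452 · 3.0496) = 2.75 / 7.1519 = 0.3845
  r[B,B] = 1 (diagonal).

R is symmetric with unit diagonal. Assembling:

R = [[1, 0.3845],
 [0.3845, 1]]


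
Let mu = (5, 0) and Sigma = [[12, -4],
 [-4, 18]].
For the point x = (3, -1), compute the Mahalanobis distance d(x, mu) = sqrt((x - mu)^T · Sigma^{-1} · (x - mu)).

Step 1 — centre the observation: (x - mu) = (-2, -1).

Step 2 — invert Sigma. det(Sigma) = 12·18 - (-4)² = 200.
  Sigma^{-1} = (1/det) · [[d, -b], [-b, a]] = [[0.09, 0.02],
 [0.02, 0.06]].

Step 3 — form the quadratic (x - mu)^T · Sigma^{-1} · (x - mu):
  Sigma^{-1} · (x - mu) = (-0.2, -0.1).
  (x - mu)^T · [Sigma^{-1} · (x - mu)] = (-2)·(-0.2) + (-1)·(-0.1) = 0.5.

Step 4 — take square root: d = √(0.5) ≈ 0.7071.

d(x, mu) = √(0.5) ≈ 0.7071


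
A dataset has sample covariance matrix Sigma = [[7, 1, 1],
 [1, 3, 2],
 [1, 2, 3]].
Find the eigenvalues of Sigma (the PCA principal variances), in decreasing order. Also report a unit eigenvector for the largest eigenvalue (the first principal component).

Step 1 — characteristic polynomial p(λ) = det(λI - Sigma) = λ³ - tr·λ² + c_1·λ - det, where tr = trace, c_1 = sum of the principal 2×2 minors, det = det(Sigma):
  tr = 7 + 3 + 3 = 13,
  c_1 = (7·3 - (1)²) + (7·3 - (1)²) + (3·3 - (2)²) = 20 + 20 + 5 = 45,
  det = 7·(3·3 - (2)²) - (1)·((1)·3 - (2)·(1)) + (1)·((1)·(2) - 3·(1)) = 7·(5) - (1)·(1) + (1)·(-1) = 33.
  So p(λ) = λ³ - 13λ² + 45λ - 33.
Step 2 — look for an integer root (rational root theorem: any rational root is an integer divisor of 33). Testing λ = 1:
  p(1) = 1 - 13 + 45 - 33 = 0  ✓
  Dividing out (λ - 1): p(λ) = (λ - 1)(λ² - 12λ + 33).
Step 3 — remaining eigenvalues from the quadratic λ² - 12λ + 33 = 0:
  Δ = 12² - 4·33 = 144 - 132 = 12,  λ = (12 ± √12)/2 = (12 ± 3.4641)/2 ≈ 7.7321 or 4.2679.
  Sorted: λ_1 = 7.7321,  λ_2 = 4.2679,  λ_3 = 1  (check: sum = 13 = tr ✓).

Step 4 — unit eigenvector for λ_1 ≈ 7.7321: v spans the null space of (Sigma - λ_1 I), whose rows are
  r_1 = (-0.7321, 1, 1),  r_2 = (1, -4.7321, 2),  r_3 = (1, 2, -4.7321).
  v is orthogonal to every row, so take v ∝ r_1 × r_2 = ((1)·(2) - (1)·(-4.7321), (1)·(1) - (-0.7321)·(2), (-0.7321)·(-4.7321) - (1)·(1)) ≈ (6.7321, 2.4641, 2.4641).
  Let u = (6.7321, 2.4641, 2.4641).
  ||u|| = √((6.7321)² + (2.4641)² + (2.4641)²) = √(57.4641) ≈ 7.5805,  v_1 = u/||u|| ≈ (0.8881, 0.3251, 0.3251) (||v_1|| = 1).

λ_1 = 7.7321,  λ_2 = 4.2679,  λ_3 = 1;  v_1 ≈ (0.8881, 0.3251, 0.3251)


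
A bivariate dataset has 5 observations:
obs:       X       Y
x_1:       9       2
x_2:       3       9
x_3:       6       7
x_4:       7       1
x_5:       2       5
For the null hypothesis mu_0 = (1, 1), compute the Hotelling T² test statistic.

Step 1 — sample mean vector:
  mean(X) = (9 + 3 + 6 + 7 + 2) / 5 = 27/5 = 5.4
  mean(Y) = (2 + 9 + 7 + 1 + 5) / 5 = 24/5 = 4.8
  x̄ = (5.4, 4.8),  deviation x̄ - mu_0 = (5.4, 4.8) - (1, 1) = (4.4, 3.8).

Step 2 — sample covariance matrix, S[i,j] = (1/(n-1)) · Σ_k (x_{k,i} - mean_i) · (x_{k,j} - mean_j), divisor n-1 = 4:
  S[X,X] = ((3.6)·(3.6) + (-2.4)·(-2.4) + (0.6)·(0.6) + (1.6)·(1.6) + (-3.4)·(-3.4)) / 4 = 33.2/4 = 8.3
  S[X,Y] = ((3.6)·(-2.8) + (-2.4)·(4.2) + (0.6)·(2.2) + (1.6)·(-3.8) + (-3.4)·(0.2)) / 4 = -25.6/4 = -6.4
  S[Y,Y] = ((-2.8)·(-2.8) + (4.2)·(4.2) + (2.2)·(2.2) + (-3.8)·(-3.8) + (0.2)·(0.2)) / 4 = 44.8/4 = 11.2
  S = [[8.3, -6.4],
 [-6.4, 11.2]].

Step 3 — invert S. det(S) = 8.3·11.2 - (-6.4)² = 52.
  S^{-1} = (1/det) · [[d, -b], [-b, a]] = [[0.2154, 0.1231],
 [0.1231, 0.1596]].

Step 4 — quadratic form (x̄ - mu_0)^T · S^{-1} · (x̄ - mu_0):
  S^{-1} · (x̄ - mu_0) = (1.4154, 1.1481),
  (x̄ - mu_0)^T · [...] = (4.4)·(1.4154) + (3.8)·(1.1481) = 10.5904.

Step 5 — scale by n: T² = 5 · 10.5904 = 52.9519.

T² ≈ 52.9519


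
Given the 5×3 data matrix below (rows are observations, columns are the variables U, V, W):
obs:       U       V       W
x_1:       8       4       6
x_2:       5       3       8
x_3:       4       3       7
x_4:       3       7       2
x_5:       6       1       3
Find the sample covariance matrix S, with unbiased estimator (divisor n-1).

Step 1 — column means:
  mean(U) = (8 + 5 + 4 + 3 + 6) / 5 = 26/5 = 5.2
  mean(V) = (4 + 3 + 3 + 7 + 1) / 5 = 18/5 = 3.6
  mean(W) = (6 + 8 + 7 + 2 + 3) / 5 = 26/5 = 5.2

Step 2 — sample covariance S[i,j] = (1/(n-1)) · Σ_k (x_{k,i} - mean_i) · (x_{k,j} - mean_j), with n-1 = 4.
  S[U,U] = ((2.8)·(2.8) + (-0.2)·(-0.2) + (-1.2)·(-1.2) + (-2.2)·(-2.2) + (0.8)·(0.8)) / 4 = 14.8/4 = 3.7
  S[U,V] = ((2.8)·(0.4) + (-0.2)·(-0.6) + (-1.2)·(-0.6) + (-2.2)·(3.4) + (0.8)·(-2.6)) / 4 = -7.6/4 = -1.9
  S[U,W] = ((2.8)·(0.8) + (-0.2)·(2.8) + (-1.2)·(1.8) + (-2.2)·(-3.2) + (0.8)·(-2.2)) / 4 = 4.8/4 = 1.2
  S[V,V] = ((0.4)·(0.4) + (-0.6)·(-0.6) + (-0.6)·(-0.6) + (3.4)·(3.4) + (-2.6)·(-2.6)) / 4 = 19.2/4 = 4.8
  S[V,W] = ((0.4)·(0.8) + (-0.6)·(2.8) + (-0.6)·(1.8) + (3.4)·(-3.2) + (-2.6)·(-2.2)) / 4 = -7.6/4 = -1.9
  S[W,W] = ((0.8)·(0.8) + (2.8)·(2.8) + (1.8)·(1.8) + (-3.2)·(-3.2) + (-2.2)·(-2.2)) / 4 = 26.8/4 = 6.7

S is symmetric (S[j,i] = S[i,j]). Assembling:

S = [[3.7, -1.9, 1.2],
 [-1.9, 4.8, -1.9],
 [1.2, -1.9, 6.7]]


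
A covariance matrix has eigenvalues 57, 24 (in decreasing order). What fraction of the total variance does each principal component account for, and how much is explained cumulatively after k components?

Step 1 — total variance = trace(Sigma) = Σ λ_i = 57 + 24 = 81.

Step 2 — fraction explained by component i = λ_i / Σ λ:
  PC1: 57/81 = 0.7037
  PC2: 24/81 = 0.2963

Step 3 — cumulative fraction after k components = (λ_1 + ... + λ_k) / Σ λ:
  k = 1: 57/81 = 0.7037
  k = 2: (57 + 24)/81 = 81/81 = 1

Summary (fraction, with percent):

explained: PC1 0.7037 (70.37%), PC2 0.2963 (29.63%);  cumulative: 0.7037, 1


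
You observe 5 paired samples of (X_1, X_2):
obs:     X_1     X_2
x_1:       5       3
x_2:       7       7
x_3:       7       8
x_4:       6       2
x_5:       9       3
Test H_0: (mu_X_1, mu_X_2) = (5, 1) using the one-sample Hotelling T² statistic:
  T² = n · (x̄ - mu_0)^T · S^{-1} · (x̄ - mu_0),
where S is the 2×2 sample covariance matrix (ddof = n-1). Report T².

Step 1 — sample mean vector:
  mean(X_1) = (5 + 7 + 7 + 6 + 9) / 5 = 34/5 = 6.8
  mean(X_2) = (3 + 7 + 8 + 2 + 3) / 5 = 23/5 = 4.6
  x̄ = (6.8, 4.6),  deviation x̄ - mu_0 = (6.8, 4.6) - (5, 1) = (1.8, 3.6).

Step 2 — sample covariance matrix, S[i,j] = (1/(n-1)) · Σ_k (x_{k,i} - mean_i) · (x_{k,j} - mean_j), divisor n-1 = 4:
  S[X_1,X_1] = ((-1.8)·(-1.8) + (0.2)·(0.2) + (0.2)·(0.2) + (-0.8)·(-0.8) + (2.2)·(2.2)) / 4 = 8.8/4 = 2.2
  S[X_1,X_2] = ((-1.8)·(-1.6) + (0.2)·(2.4) + (0.2)·(3.4) + (-0.8)·(-2.6) + (2.2)·(-1.6)) / 4 = 2.6/4 = 0.65
  S[X_2,X_2] = ((-1.6)·(-1.6) + (2.4)·(2.4) + (3.4)·(3.4) + (-2.6)·(-2.6) + (-1.6)·(-1.6)) / 4 = 29.2/4 = 7.3
  S = [[2.2, 0.65],
 [0.65, 7.3]].

Step 3 — invert S. det(S) = 2.2·7.3 - (0.65)² = 15.6375.
  S^{-1} = (1/det) · [[d, -b], [-b, a]] = [[0.4668, -0.0416],
 [-0.0416, 0.1407]].

Step 4 — quadratic form (x̄ - mu_0)^T · S^{-1} · (x̄ - mu_0):
  S^{-1} · (x̄ - mu_0) = (0.6906, 0.4317),
  (x̄ - mu_0)^T · [...] = (1.8)·(0.6906) + (3.6)·(0.4317) = 2.7971.

Step 5 — scale by n: T² = 5 · 2.7971 = 13.9856.

T² ≈ 13.9856


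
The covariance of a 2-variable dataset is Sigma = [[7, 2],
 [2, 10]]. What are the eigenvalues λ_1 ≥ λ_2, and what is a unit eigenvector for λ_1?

Step 1 — characteristic polynomial of 2×2 Sigma:
  det(Sigma - λI) = λ² - trace · λ + det = 0.
  trace = 7 + 10 = 17, det = 7·10 - (2)² = 66.
Step 2 — discriminant:
  Δ = trace² - 4·det = 289 - 264 = 25.
Step 3 — eigenvalues:
  λ = (trace ± √Δ)/2 = (17 ± 5)/2,
  λ_1 = 11,  λ_2 = 6.

Step 4 — unit eigenvector for λ_1: solve (Sigma - λ_1 I)v = 0. First row:
  (7 - 11)·v_x + (2)·v_y = 0, i.e. (-4)·v_x + (2)·v_y = 0,
  so v ∝ (b, λ_1 - a) = (2, 4) = u.
  ||u|| = √((2)² + (4)²) = √(20) ≈ 4.4721,
  v_1 = u/||u|| ≈ (0.4472, 0.8944) (||v_1|| = 1).

λ_1 = 11,  λ_2 = 6;  v_1 ≈ (0.4472, 0.8944)


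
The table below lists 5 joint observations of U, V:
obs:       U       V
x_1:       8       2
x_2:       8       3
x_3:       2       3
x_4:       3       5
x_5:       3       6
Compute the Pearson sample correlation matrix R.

Step 1 — column means:
  mean(U) = (8 + 8 + 2 + 3 + 3) / 5 = 24/5 = 4.8
  mean(V) = (2 + 3 + 3 + 5 + 6) / 5 = 19/5 = 3.8

Step 2 — sample variances and covariances s[i,j] = (1/(n-1)) · Σ_k (x_{k,i} - mean_i) · (x_{k,j} - mean_j), with n-1 = 4:
  s[U,U] = ((3.2)·(3.2) + (3.2)·(3.2) + (-2.8)·(-2.8) + (-1.8)·(-1.8) + (-1.8)·(-1.8)) / 4 = 34.8/4 = 8.7
  s[U,V] = ((3.2)·(-1.8) + (3.2)·(-0.8) + (-2.8)·(-0.8) + (-1.8)·(1.2) + (-1.8)·(2.2)) / 4 = -12.2/4 = -3.05
  s[V,V] = ((-1.8)·(-1.8) + (-0.8)·(-0.8) + (-0.8)·(-0.8) + (1.2)·(1.2) + (2.2)·(2.2)) / 4 = 10.8/4 = 2.7
  Sample standard deviations s_i = √(s[i,i]):
  s(U) = √(8.7) = 2.9496
  s(V) = √(2.7) = 1.6432

Step 3 — r_{ij} = s_{ij} / (s_i · s_j):
  r[U,U] = 1 (diagonal).
  r[U,V] = -3.05 / (2.9496 · 1.6432) = -3.05 / 4.8466 = -0.6293
  r[V,V] = 1 (diagonal).

R is symmetric with unit diagonal. Assembling:

R = [[1, -0.6293],
 [-0.6293, 1]]


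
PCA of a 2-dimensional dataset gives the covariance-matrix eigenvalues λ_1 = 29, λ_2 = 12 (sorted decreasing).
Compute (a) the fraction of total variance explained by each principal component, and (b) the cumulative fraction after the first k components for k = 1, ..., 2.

Step 1 — total variance = trace(Sigma) = Σ λ_i = 29 + 12 = 41.

Step 2 — fraction explained by component i = λ_i / Σ λ:
  PC1: 29/41 = 0.7073
  PC2: 12/41 = 0.2927

Step 3 — cumulative fraction after k components = (λ_1 + ... + λ_k) / Σ λ:
  k = 1: 29/41 = 0.7073
  k = 2: (29 + 12)/41 = 41/41 = 1

Summary (fraction, with percent):

explained: PC1 0.7073 (70.73%), PC2 0.2927 (29.27%);  cumulative: 0.7073, 1


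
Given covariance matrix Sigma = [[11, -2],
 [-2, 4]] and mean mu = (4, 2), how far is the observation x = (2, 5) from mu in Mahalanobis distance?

Step 1 — centre the observation: (x - mu) = (-2, 3).

Step 2 — invert Sigma. det(Sigma) = 11·4 - (-2)² = 40.
  Sigma^{-1} = (1/det) · [[d, -b], [-b, a]] = [[0.1, 0.05],
 [0.05, 0.275]].

Step 3 — form the quadratic (x - mu)^T · Sigma^{-1} · (x - mu):
  Sigma^{-1} · (x - mu) = (-0.05, 0.725).
  (x - mu)^T · [Sigma^{-1} · (x - mu)] = (-2)·(-0.05) + (3)·(0.725) = 2.275.

Step 4 — take square root: d = √(2.275) ≈ 1.5083.

d(x, mu) = √(2.275) ≈ 1.5083


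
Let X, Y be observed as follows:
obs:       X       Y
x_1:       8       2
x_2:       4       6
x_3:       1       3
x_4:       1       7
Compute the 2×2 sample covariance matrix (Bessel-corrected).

Step 1 — column means:
  mean(X) = (8 + 4 + 1 + 1) / 4 = 14/4 = 3.5
  mean(Y) = (2 + 6 + 3 + 7) / 4 = 18/4 = 4.5

Step 2 — sample covariance S[i,j] = (1/(n-1)) · Σ_k (x_{k,i} - mean_i) · (x_{k,j} - mean_j), with n-1 = 3.
  S[X,X] = ((4.5)·(4.5) + (0.5)·(0.5) + (-2.5)·(-2.5) + (-2.5)·(-2.5)) / 3 = 33/3 = 11
  S[X,Y] = ((4.5)·(-2.5) + (0.5)·(1.5) + (-2.5)·(-1.5) + (-2.5)·(2.5)) / 3 = -13/3 = -4.3333
  S[Y,Y] = ((-2.5)·(-2.5) + (1.5)·(1.5) + (-1.5)·(-1.5) + (2.5)·(2.5)) / 3 = 17/3 = 5.6667

S is symmetric (S[j,i] = S[i,j]). Assembling:

S = [[11, -4.3333],
 [-4.3333, 5.6667]]


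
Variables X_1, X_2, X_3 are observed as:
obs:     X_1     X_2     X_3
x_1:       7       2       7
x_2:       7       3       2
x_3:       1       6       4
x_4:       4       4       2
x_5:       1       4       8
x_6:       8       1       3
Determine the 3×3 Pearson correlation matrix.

Step 1 — column means:
  mean(X_1) = (7 + 7 + 1 + 4 + 1 + 8) / 6 = 28/6 = 4.6667
  mean(X_2) = (2 + 3 + 6 + 4 + 4 + 1) / 6 = 20/6 = 3.3333
  mean(X_3) = (7 + 2 + 4 + 2 + 8 + 3) / 6 = 26/6 = 4.3333

Step 2 — sample variances and covariances s[i,j] = (1/(n-1)) · Σ_k (x_{k,i} - mean_i) · (x_{k,j} - mean_j), with n-1 = 5:
  s[X_1,X_1] = ((2.3333)·(2.3333) + (2.3333)·(2.3333) + (-3.6667)·(-3.6667) + (-0.6667)·(-0.6667) + (-3.6667)·(-3.6667) + (3.3333)·(3.3333)) / 5 = 49.3333/5 = 9.8667
  s[X_1,X_2] = ((2.3333)·(-1.3333) + (2.3333)·(-0.3333) + (-3.6667)·(2.6667) + (-0.6667)·(0.6667) + (-3.6667)·(0.6667) + (3.3333)·(-2.3333)) / 5 = -24.3333/5 = -4.8667
  s[X_1,X_3] = ((2.3333)·(2.6667) + (2.3333)·(-2.3333) + (-3.6667)·(-0.3333) + (-0.6667)·(-2.3333) + (-3.6667)·(3.6667) + (3.3333)·(-1.3333)) / 5 = -14.3333/5 = -2.8667
  s[X_2,X_2] = ((-1.3333)·(-1.3333) + (-0.3333)·(-0.3333) + (2.6667)·(2.6667) + (0.6667)·(0.6667) + (0.6667)·(0.6667) + (-2.3333)·(-2.3333)) / 5 = 15.3333/5 = 3.0667
  s[X_2,X_3] = ((-1.3333)·(2.6667) + (-0.3333)·(-2.3333) + (2.6667)·(-0.3333) + (0.6667)·(-2.3333) + (0.6667)·(3.6667) + (-2.3333)·(-1.3333)) / 5 = 0.3333/5 = 0.0667
  s[X_3,X_3] = ((2.6667)·(2.6667) + (-2.3333)·(-2.3333) + (-0.3333)·(-0.3333) + (-2.3333)·(-2.3333) + (3.6667)·(3.6667) + (-1.3333)·(-1.3333)) / 5 = 33.3333/5 = 6.6667
  Sample standard deviations s_i = √(s[i,i]):
  s(X_1) = √(9.8667) = 3.1411
  s(X_2) = √(3.0667) = 1.7512
  s(X_3) = √(6.6667) = 2.582

Step 3 — r_{ij} = s_{ij} / (s_i · s_j):
  r[X_1,X_1] = 1 (diagonal).
  r[X_1,X_2] = -4.8667 / (3.1411 · 1.7512) = -4.8667 / 5.5007 = -0.8847
  r[X_1,X_3] = -2.8667 / (3.1411 · 2.582) = -2.8667 / 8.1104 = -0.3535
  r[X_2,X_2] = 1 (diagonal).
  r[X_2,X_3] = 0.0667 / (1.7512 · 2.582) = 0.0667 / 4.5216 = 0.0147
  r[X_3,X_3] = 1 (diagonal).

R is symmetric with unit diagonal. Assembling:

R = [[1, -0.8847, -0.3535],
 [-0.8847, 1, 0.0147],
 [-0.3535, 0.0147, 1]]


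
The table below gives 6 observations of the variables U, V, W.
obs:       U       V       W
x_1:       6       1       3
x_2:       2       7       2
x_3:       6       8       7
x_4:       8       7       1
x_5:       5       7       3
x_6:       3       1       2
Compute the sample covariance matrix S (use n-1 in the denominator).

Step 1 — column means:
  mean(U) = (6 + 2 + 6 + 8 + 5 + 3) / 6 = 30/6 = 5
  mean(V) = (1 + 7 + 8 + 7 + 7 + 1) / 6 = 31/6 = 5.1667
  mean(W) = (3 + 2 + 7 + 1 + 3 + 2) / 6 = 18/6 = 3

Step 2 — sample covariance S[i,j] = (1/(n-1)) · Σ_k (x_{k,i} - mean_i) · (x_{k,j} - mean_j), with n-1 = 5.
  S[U,U] = ((1)·(1) + (-3)·(-3) + (1)·(1) + (3)·(3) + (0)·(0) + (-2)·(-2)) / 5 = 24/5 = 4.8
  S[U,V] = ((1)·(-4.1667) + (-3)·(1.8333) + (1)·(2.8333) + (3)·(1.8333) + (0)·(1.8333) + (-2)·(-4.1667)) / 5 = 7/5 = 1.4
  S[U,W] = ((1)·(0) + (-3)·(-1) + (1)·(4) + (3)·(-2) + (0)·(0) + (-2)·(-1)) / 5 = 3/5 = 0.6
  S[V,V] = ((-4.1667)·(-4.1667) + (1.8333)·(1.8333) + (2.8333)·(2.8333) + (1.8333)·(1.8333) + (1.8333)·(1.8333) + (-4.1667)·(-4.1667)) / 5 = 52.8333/5 = 10.5667
  S[V,W] = ((-4.1667)·(0) + (1.8333)·(-1) + (2.8333)·(4) + (1.8333)·(-2) + (1.8333)·(0) + (-4.1667)·(-1)) / 5 = 10/5 = 2
  S[W,W] = ((0)·(0) + (-1)·(-1) + (4)·(4) + (-2)·(-2) + (0)·(0) + (-1)·(-1)) / 5 = 22/5 = 4.4

S is symmetric (S[j,i] = S[i,j]). Assembling:

S = [[4.8, 1.4, 0.6],
 [1.4, 10.5667, 2],
 [0.6, 2, 4.4]]


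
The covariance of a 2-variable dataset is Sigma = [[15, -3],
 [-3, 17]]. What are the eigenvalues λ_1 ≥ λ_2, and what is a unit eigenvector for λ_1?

Step 1 — characteristic polynomial of 2×2 Sigma:
  det(Sigma - λI) = λ² - trace · λ + det = 0.
  trace = 15 + 17 = 32, det = 15·17 - (-3)² = 246.
Step 2 — discriminant:
  Δ = trace² - 4·det = 1024 - 984 = 40.
Step 3 — eigenvalues:
  λ = (trace ± √Δ)/2 = (32 ± 6.3246)/2,
  λ_1 = 19.1623,  λ_2 = 12.8377.

Step 4 — unit eigenvector for λ_1: solve (Sigma - λ_1 I)v = 0. First row:
  (15 - 19.1623)·v_x + (-3)·v_y = 0, i.e. (-4.1623)·v_x + (-3)·v_y = 0,
  so v ∝ (b, λ_1 - a) = (-3, 4.1623); multiply by -1 so the first entry is positive: u = (3, -4.1623).
  ||u|| = √((3)² + (-4.1623)²) = √(26.3246) ≈ 5.1307,
  v_1 = u/||u|| ≈ (0.5847, -0.8112) (||v_1|| = 1).

λ_1 = 19.1623,  λ_2 = 12.8377;  v_1 ≈ (0.5847, -0.8112)


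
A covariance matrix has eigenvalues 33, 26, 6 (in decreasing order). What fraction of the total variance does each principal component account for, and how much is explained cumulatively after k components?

Step 1 — total variance = trace(Sigma) = Σ λ_i = 33 + 26 + 6 = 65.

Step 2 — fraction explained by component i = λ_i / Σ λ:
  PC1: 33/65 = 0.5077
  PC2: 26/65 = 0.4
  PC3: 6/65 = 0.0923

Step 3 — cumulative fraction after k components = (λ_1 + ... + λ_k) / Σ λ:
  k = 1: 33/65 = 0.5077
  k = 2: (33 + 26)/65 = 59/65 = 0.9077
  k = 3: (33 + 26 + 6)/65 = 65/65 = 1

Summary (fraction, with percent):

explained: PC1 0.5077 (50.77%), PC2 0.4 (40%), PC3 0.0923 (9.23%);  cumulative: 0.5077, 0.9077, 1


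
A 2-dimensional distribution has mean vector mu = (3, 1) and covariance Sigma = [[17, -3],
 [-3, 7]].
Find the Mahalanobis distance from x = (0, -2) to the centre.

Step 1 — centre the observation: (x - mu) = (-3, -3).

Step 2 — invert Sigma. det(Sigma) = 17·7 - (-3)² = 110.
  Sigma^{-1} = (1/det) · [[d, -b], [-b, a]] = [[0.0636, 0.0273],
 [0.0273, 0.1545]].

Step 3 — form the quadratic (x - mu)^T · Sigma^{-1} · (x - mu):
  Sigma^{-1} · (x - mu) = (-0.2727, -0.5455).
  (x - mu)^T · [Sigma^{-1} · (x - mu)] = (-3)·(-0.2727) + (-3)·(-0.5455) = 2.4545.

Step 4 — take square root: d = √(2.4545) ≈ 1.5667.

d(x, mu) = √(2.4545) ≈ 1.5667


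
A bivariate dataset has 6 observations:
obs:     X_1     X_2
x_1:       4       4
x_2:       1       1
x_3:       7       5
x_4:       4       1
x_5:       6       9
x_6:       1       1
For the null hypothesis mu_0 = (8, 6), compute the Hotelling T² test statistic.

Step 1 — sample mean vector:
  mean(X_1) = (4 + 1 + 7 + 4 + 6 + 1) / 6 = 23/6 = 3.8333
  mean(X_2) = (4 + 1 + 5 + 1 + 9 + 1) / 6 = 21/6 = 3.5
  x̄ = (3.8333, 3.5),  deviation x̄ - mu_0 = (3.8333, 3.5) - (8, 6) = (-4.1667, -2.5).

Step 2 — sample covariance matrix, S[i,j] = (1/(n-1)) · Σ_k (x_{k,i} - mean_i) · (x_{k,j} - mean_j), divisor n-1 = 5:
  S[X_1,X_1] = ((0.1667)·(0.1667) + (-2.8333)·(-2.8333) + (3.1667)·(3.1667) + (0.1667)·(0.1667) + (2.1667)·(2.1667) + (-2.8333)·(-2.8333)) / 5 = 30.8333/5 = 6.1667
  S[X_1,X_2] = ((0.1667)·(0.5) + (-2.8333)·(-2.5) + (3.1667)·(1.5) + (0.1667)·(-2.5) + (2.1667)·(5.5) + (-2.8333)·(-2.5)) / 5 = 30.5/5 = 6.1
  S[X_2,X_2] = ((0.5)·(0.5) + (-2.5)·(-2.5) + (1.5)·(1.5) + (-2.5)·(-2.5) + (5.5)·(5.5) + (-2.5)·(-2.5)) / 5 = 51.5/5 = 10.3
  S = [[6.1667, 6.1],
 [6.1, 10.3]].

Step 3 — invert S. det(S) = 6.1667·10.3 - (6.1)² = 26.3067.
  S^{-1} = (1/det) · [[d, -b], [-b, a]] = [[0.3915, -0.2319],
 [-0.2319, 0.2344]].

Step 4 — quadratic form (x̄ - mu_0)^T · S^{-1} · (x̄ - mu_0):
  S^{-1} · (x̄ - mu_0) = (-1.0517, 0.3801),
  (x̄ - mu_0)^T · [...] = (-4.1667)·(-1.0517) + (-2.5)·(0.3801) = 3.4317.

Step 5 — scale by n: T² = 6 · 3.4317 = 20.5905.

T² ≈ 20.5905


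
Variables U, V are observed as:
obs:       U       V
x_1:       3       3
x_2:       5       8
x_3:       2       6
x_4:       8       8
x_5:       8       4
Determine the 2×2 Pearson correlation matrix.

Step 1 — column means:
  mean(U) = (3 + 5 + 2 + 8 + 8) / 5 = 26/5 = 5.2
  mean(V) = (3 + 8 + 6 + 8 + 4) / 5 = 29/5 = 5.8

Step 2 — sample variances and covariances s[i,j] = (1/(n-1)) · Σ_k (x_{k,i} - mean_i) · (x_{k,j} - mean_j), with n-1 = 4:
  s[U,U] = ((-2.2)·(-2.2) + (-0.2)·(-0.2) + (-3.2)·(-3.2) + (2.8)·(2.8) + (2.8)·(2.8)) / 4 = 30.8/4 = 7.7
  s[U,V] = ((-2.2)·(-2.8) + (-0.2)·(2.2) + (-3.2)·(0.2) + (2.8)·(2.2) + (2.8)·(-1.8)) / 4 = 6.2/4 = 1.55
  s[V,V] = ((-2.8)·(-2.8) + (2.2)·(2.2) + (0.2)·(0.2) + (2.2)·(2.2) + (-1.8)·(-1.8)) / 4 = 20.8/4 = 5.2
  Sample standard deviations s_i = √(s[i,i]):
  s(U) = √(7.7) = 2.7749
  s(V) = √(5.2) = 2.2804

Step 3 — r_{ij} = s_{ij} / (s_i · s_j):
  r[U,U] = 1 (diagonal).
  r[U,V] = 1.55 / (2.7749 · 2.2804) = 1.55 / 6.3277 = 0.245
  r[V,V] = 1 (diagonal).

R is symmetric with unit diagonal. Assembling:

R = [[1, 0.245],
 [0.245, 1]]


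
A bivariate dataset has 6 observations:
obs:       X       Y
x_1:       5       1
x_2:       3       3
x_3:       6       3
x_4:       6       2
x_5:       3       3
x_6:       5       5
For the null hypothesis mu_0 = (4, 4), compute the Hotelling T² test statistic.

Step 1 — sample mean vector:
  mean(X) = (5 + 3 + 6 + 6 + 3 + 5) / 6 = 28/6 = 4.6667
  mean(Y) = (1 + 3 + 3 + 2 + 3 + 5) / 6 = 17/6 = 2.8333
  x̄ = (4.6667, 2.8333),  deviation x̄ - mu_0 = (4.6667, 2.8333) - (4, 4) = (0.6667, -1.1667).

Step 2 — sample covariance matrix, S[i,j] = (1/(n-1)) · Σ_k (x_{k,i} - mean_i) · (x_{k,j} - mean_j), divisor n-1 = 5:
  S[X,X] = ((0.3333)·(0.3333) + (-1.6667)·(-1.6667) + (1.3333)·(1.3333) + (1.3333)·(1.3333) + (-1.6667)·(-1.6667) + (0.3333)·(0.3333)) / 5 = 9.3333/5 = 1.8667
  S[X,Y] = ((0.3333)·(-1.8333) + (-1.6667)·(0.1667) + (1.3333)·(0.1667) + (1.3333)·(-0.8333) + (-1.6667)·(0.1667) + (0.3333)·(2.1667)) / 5 = -1.3333/5 = -0.2667
  S[Y,Y] = ((-1.8333)·(-1.8333) + (0.1667)·(0.1667) + (0.1667)·(0.1667) + (-0.8333)·(-0.8333) + (0.1667)·(0.1667) + (2.1667)·(2.1667)) / 5 = 8.8333/5 = 1.7667
  S = [[1.8667, -0.2667],
 [-0.2667, 1.7667]].

Step 3 — invert S. det(S) = 1.8667·1.7667 - (-0.2667)² = 3.2267.
  S^{-1} = (1/det) · [[d, -b], [-b, a]] = [[0.5475, 0.0826],
 [0.0826, 0.5785]].

Step 4 — quadratic form (x̄ - mu_0)^T · S^{-1} · (x̄ - mu_0):
  S^{-1} · (x̄ - mu_0) = (0.2686, -0.6198),
  (x̄ - mu_0)^T · [...] = (0.6667)·(0.2686) + (-1.1667)·(-0.6198) = 0.9022.

Step 5 — scale by n: T² = 6 · 0.9022 = 5.4132.

T² ≈ 5.4132
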